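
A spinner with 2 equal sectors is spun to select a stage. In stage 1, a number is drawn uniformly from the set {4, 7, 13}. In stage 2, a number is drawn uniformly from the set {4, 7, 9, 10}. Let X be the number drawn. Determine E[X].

E[X | stage 1] = (4+7+13)/3 = 8.
E[X | stage 2] = (4+7+9+10)/4 = 15/2.
By the law of total expectation,
E[X] = (1/2)·(8) + (1/2)·(15/2) = 31/4.

31/4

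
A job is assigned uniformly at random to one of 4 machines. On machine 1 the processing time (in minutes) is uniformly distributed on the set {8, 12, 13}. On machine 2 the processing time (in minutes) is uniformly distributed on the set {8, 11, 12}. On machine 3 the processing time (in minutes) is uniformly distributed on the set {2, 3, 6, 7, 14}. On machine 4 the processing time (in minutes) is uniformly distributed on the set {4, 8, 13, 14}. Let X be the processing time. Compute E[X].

2249/240

E[X | machine 1] = (8+12+13)/3 = 11.
E[X | machine 2] = (8+11+12)/3 = 31/3.
E[X | machine 3] = (2+3+6+7+14)/5 = 32/5.
E[X | machine 4] = (4+8+13+14)/4 = 39/4.
By the law of total expectation,
E[X] = (1/4)·(11) + (1/4)·(31/3) + (1/4)·(32/5) + (1/4)·(39/4) = 2249/240.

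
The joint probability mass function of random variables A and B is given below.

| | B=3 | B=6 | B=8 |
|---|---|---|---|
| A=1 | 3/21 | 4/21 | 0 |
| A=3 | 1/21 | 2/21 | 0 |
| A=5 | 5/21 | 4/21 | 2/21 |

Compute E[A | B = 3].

P(B = 3) = 3/7.
Σ A·P over the event = 1·(3/21) + 3·(1/21) + 5·(5/21) = 31/21.
E[A | B = 3] = (31/21) / (3/7) = 31/9.

31/9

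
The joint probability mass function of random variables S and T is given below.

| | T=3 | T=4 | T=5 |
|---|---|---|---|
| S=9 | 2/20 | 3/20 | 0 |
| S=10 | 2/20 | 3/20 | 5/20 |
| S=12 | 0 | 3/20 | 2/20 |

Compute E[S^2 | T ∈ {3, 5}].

P(T ∈ {3, 5}) = 11/20.
Summing S^2·P(S=x,T=y) over the conditioning event gives 115/2.
E[S^2 | T ∈ {3, 5}] = (115/2) / (11/20) = 1150/11.

1150/11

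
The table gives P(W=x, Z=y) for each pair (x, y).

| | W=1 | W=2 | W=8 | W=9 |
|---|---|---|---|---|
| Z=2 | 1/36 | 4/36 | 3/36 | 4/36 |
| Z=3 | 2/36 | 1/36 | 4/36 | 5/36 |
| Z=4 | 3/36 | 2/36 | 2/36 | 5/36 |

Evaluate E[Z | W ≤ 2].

P(W ≤ 2) = 13/36.
Σ Z·P over the event = 2·(1/36) + 3·(2/36) + 4·(3/36) + 2·(4/36) + 3·(1/36) + 4·(2/36) = 13/12.
E[Z | W ≤ 2] = (13/12) / (13/36) = 3.

3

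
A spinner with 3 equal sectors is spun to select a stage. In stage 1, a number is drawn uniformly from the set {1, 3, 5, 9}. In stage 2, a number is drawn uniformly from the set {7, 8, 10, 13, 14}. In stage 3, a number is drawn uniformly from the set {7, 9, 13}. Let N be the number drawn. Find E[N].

E[N | stage 1] = (1+3+5+9)/4 = 9/2.
E[N | stage 2] = (7+8+10+13+14)/5 = 52/5.
E[N | stage 3] = (7+9+13)/3 = 29/3.
E[N] = (1/3)·(9/2) + (1/3)·(52/5) + (1/3)·(29/3) = 737/90.

737/90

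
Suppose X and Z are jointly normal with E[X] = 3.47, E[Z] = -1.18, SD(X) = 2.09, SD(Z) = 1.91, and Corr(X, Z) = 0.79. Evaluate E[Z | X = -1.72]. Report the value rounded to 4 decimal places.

The regression of Z on X has slope ρ·σ_Z/σ_X and passes through (μ_X, μ_Z).
E[Z | X=-1.72] = -1.18 + (0.79)·(1.91/2.09)·(-1.72 − (3.47)) = -1.18 + (0.72196)·(-5.19) = -4.9270.

-4.9270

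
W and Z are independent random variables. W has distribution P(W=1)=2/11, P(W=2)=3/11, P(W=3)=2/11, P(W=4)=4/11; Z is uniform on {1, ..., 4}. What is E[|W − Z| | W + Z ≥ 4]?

51/37

P(W + Z ≥ 4) = 37/44.
Summing |W−Z|·P(x,y) over outcomes with W + Z ≥ 4 gives 51/44.
E[|W − Z| | W + Z ≥ 4] = (51/44) / (37/44) = 51/37.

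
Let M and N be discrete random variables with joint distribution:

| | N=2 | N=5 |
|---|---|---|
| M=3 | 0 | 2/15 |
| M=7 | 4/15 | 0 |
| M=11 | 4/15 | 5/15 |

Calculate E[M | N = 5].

61/7

P(N = 5) = 7/15.
Summing M·P(M=x,N=y) over the conditioning event gives 61/15.
E[M | N = 5] = (61/15) / (7/15) = 61/7.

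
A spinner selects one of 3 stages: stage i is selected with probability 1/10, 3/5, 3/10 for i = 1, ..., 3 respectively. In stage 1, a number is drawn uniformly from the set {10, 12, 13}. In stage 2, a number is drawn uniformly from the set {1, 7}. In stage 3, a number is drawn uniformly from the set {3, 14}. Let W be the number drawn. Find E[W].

E[W | stage 1] = (10+12+13)/3 = 35/3.
E[W | stage 2] = (1+7)/2 = 4.
E[W | stage 3] = (3+14)/2 = 17/2.
E[W] = (1/10)·(35/3) + (3/5)·(4) + (3/10)·(17/2) = 367/60.

367/60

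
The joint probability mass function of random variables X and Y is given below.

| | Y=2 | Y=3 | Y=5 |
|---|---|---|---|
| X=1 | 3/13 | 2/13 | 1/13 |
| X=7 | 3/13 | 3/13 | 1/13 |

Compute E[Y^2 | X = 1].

P(X = 1) = 6/13.
Σ Y^2·P over the event = 4·(3/13) + 9·(2/13) + 25·(1/13) = 55/13.
E[Y^2 | X = 1] = (55/13) / (6/13) = 55/6.

55/6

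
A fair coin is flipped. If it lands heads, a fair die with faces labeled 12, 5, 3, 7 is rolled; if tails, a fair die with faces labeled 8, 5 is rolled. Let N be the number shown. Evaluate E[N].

53/8

E[N | heads] = (12+5+3+7)/4 = 27/4.
E[N | tails] = (8+5)/2 = 13/2.
By the law of total expectation,
E[N] = (1/2)·(27/4) + (1/2)·(13/2) = 53/8.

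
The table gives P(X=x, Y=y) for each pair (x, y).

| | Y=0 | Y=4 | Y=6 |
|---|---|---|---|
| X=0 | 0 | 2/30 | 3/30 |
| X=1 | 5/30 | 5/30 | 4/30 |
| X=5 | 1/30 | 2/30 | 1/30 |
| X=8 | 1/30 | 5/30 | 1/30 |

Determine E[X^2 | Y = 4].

375/14

P(Y = 4) = 7/15.
Σ X^2·P over the event = 0·(2/30) + 1·(5/30) + 25·(2/30) + 64·(5/30) = 25/2.
E[X^2 | Y = 4] = (25/2) / (7/15) = 375/14.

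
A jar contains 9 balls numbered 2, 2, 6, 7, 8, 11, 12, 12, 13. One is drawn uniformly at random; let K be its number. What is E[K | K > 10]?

P(K > 10) = 4/9.
Σ over the event: 11·1/9 + 12·2/9 + 13·1/9 = 16/3.
E[K | K > 10] = (16/3) / (4/9) = 12.

12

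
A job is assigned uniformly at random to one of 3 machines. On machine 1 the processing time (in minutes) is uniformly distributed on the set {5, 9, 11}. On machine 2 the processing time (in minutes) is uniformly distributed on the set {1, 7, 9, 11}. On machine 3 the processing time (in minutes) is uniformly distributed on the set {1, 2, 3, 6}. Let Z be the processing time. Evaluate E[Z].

55/9

E[Z | machine 1] = (5+9+11)/3 = 25/3.
E[Z | machine 2] = (1+7+9+11)/4 = 7.
E[Z | machine 3] = (1+2+3+6)/4 = 3.
By the law of total expectation,
E[Z] = (1/3)·(25/3) + (1/3)·(7) + (1/3)·(3) = 55/9.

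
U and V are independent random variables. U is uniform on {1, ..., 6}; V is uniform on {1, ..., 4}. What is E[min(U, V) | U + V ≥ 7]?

Outcomes with U + V ≥ 7: (3,4), (4,3), (4,4), (5,2), (5,3), (5,4), (6,1), (6,2), (6,3), (6,4), each with probability 1/24.
E[min(U, V) | U + V ≥ 7] = (3 + 3 + 4 + 2 + 3 + 4 + 1 + 2 + 3 + 4) / 10 = 29/10.

29/10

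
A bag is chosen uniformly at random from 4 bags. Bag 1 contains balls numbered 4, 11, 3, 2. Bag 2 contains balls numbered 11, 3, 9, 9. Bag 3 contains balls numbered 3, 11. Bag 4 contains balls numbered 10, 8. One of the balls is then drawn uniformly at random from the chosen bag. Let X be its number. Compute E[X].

29/4

E[X | bag 1] = (4+11+3+2)/4 = 5.
E[X | bag 2] = (11+3+9+9)/4 = 8.
E[X | bag 3] = (3+11)/2 = 7.
E[X | bag 4] = (10+8)/2 = 9.
E[X] = (1/4)·(5) + (1/4)·(8) + (1/4)·(7) + (1/4)·(9) = 29/4.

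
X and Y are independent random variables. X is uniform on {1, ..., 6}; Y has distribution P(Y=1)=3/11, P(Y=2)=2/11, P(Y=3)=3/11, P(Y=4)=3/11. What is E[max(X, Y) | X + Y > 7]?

P(X + Y > 7) = 17/66.
Summing max(X,Y)·P(x,y) over outcomes with X + Y > 7 gives 15/11.
E[max(X, Y) | X + Y > 7] = (15/11) / (17/66) = 90/17.

90/17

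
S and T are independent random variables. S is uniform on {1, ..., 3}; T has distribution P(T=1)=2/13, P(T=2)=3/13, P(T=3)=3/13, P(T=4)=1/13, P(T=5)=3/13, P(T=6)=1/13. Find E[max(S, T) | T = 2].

7/3

P(T = 2) = 3/13.
Summing max(S,T)·P(x,y) over outcomes with T = 2 gives 7/13.
E[max(S, T) | T = 2] = (7/13) / (3/13) = 7/3.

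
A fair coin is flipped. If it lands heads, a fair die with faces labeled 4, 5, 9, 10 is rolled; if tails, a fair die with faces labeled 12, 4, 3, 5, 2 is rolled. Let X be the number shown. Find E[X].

61/10

E[X | heads] = (4+5+9+10)/4 = 7.
E[X | tails] = (12+4+3+5+2)/5 = 26/5.
By the law of total expectation,
E[X] = (1/2)·(7) + (1/2)·(26/5) = 61/10.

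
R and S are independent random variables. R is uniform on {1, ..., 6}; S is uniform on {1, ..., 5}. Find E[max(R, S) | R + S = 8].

5

P(R + S = 8) = 2/15.
Summing max(R,S)·P(x,y) over outcomes with R + S = 8 gives 2/3.
E[max(R, S) | R + S = 8] = (2/3) / (2/15) = 5.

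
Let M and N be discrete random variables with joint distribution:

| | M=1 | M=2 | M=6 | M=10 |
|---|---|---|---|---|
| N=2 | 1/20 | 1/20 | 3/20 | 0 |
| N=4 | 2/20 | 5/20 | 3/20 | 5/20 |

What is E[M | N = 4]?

16/3

P(N = 4) = 3/4.
Σ M·P over the event = 1·(2/20) + 2·(5/20) + 6·(3/20) + 10·(5/20) = 4.
E[M | N = 4] = (4) / (3/4) = 16/3.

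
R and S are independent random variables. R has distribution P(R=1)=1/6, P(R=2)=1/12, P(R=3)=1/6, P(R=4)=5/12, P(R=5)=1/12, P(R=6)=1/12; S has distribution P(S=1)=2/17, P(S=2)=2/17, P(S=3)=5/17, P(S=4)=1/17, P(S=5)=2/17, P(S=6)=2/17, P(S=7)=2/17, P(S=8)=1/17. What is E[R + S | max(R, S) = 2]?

P(max(R, S) = 2) = 2/51.
Summing (R+S)·P(x,y) over outcomes with max(R, S) = 2 gives 13/102.
E[R + S | max(R, S) = 2] = (13/102) / (2/51) = 13/4.

13/4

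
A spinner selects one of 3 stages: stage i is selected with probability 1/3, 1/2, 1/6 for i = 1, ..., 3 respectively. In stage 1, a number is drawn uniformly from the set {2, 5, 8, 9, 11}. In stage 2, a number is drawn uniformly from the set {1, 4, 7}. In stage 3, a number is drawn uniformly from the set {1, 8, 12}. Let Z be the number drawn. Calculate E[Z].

E[Z | stage 1] = (2+5+8+9+11)/5 = 7.
E[Z | stage 2] = (1+4+7)/3 = 4.
E[Z | stage 3] = (1+8+12)/3 = 7.
By the law of total expectation,
E[Z] = (1/3)·(7) + (1/2)·(4) + (1/6)·(7) = 11/2.

11/2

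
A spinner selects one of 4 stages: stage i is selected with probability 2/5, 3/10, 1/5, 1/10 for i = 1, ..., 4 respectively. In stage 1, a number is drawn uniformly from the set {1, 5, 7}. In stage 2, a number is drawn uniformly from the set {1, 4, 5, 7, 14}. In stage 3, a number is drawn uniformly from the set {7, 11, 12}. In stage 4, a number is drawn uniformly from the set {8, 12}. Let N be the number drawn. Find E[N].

E[N | stage 1] = (1+5+7)/3 = 13/3.
E[N | stage 2] = (1+4+5+7+14)/5 = 31/5.
E[N | stage 3] = (7+11+12)/3 = 10.
E[N | stage 4] = (8+12)/2 = 10.
By the law of total expectation,
E[N] = (2/5)·(13/3) + (3/10)·(31/5) + (1/5)·(10) + (1/10)·(10) = 989/150.

989/150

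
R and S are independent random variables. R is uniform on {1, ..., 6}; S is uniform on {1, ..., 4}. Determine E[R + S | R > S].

P(R > S) = 7/12.
Summing (R+S)·P(x,y) over outcomes with R > S gives 47/12.
E[R + S | R > S] = (47/12) / (7/12) = 47/7.

47/7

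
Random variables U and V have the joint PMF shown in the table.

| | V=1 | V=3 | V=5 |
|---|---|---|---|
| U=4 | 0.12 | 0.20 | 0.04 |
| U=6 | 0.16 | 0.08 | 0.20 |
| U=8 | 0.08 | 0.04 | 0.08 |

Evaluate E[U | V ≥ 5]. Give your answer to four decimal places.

P(V ≥ 5) = 0.32.
Σ U·P over the event = 4·(0.04) + 6·(0.20) + 8·(0.08) = 2.00.
E[U | V ≥ 5] = (2.00) / (0.32) = 6.2500.

6.2500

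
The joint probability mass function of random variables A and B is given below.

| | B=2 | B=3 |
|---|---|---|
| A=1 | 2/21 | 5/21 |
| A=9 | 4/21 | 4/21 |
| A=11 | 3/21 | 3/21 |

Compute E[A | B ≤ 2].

P(B ≤ 2) = 3/7.
Σ A·P over the event = 1·(2/21) + 9·(4/21) + 11·(3/21) = 71/21.
E[A | B ≤ 2] = (71/21) / (3/7) = 71/9.

71/9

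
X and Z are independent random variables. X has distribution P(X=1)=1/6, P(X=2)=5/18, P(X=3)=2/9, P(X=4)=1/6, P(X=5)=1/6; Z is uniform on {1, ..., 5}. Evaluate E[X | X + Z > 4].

219/67

P(X + Z > 4) = 67/90.
Summing X·P(x,y) over outcomes with X + Z > 4 gives 73/30.
E[X | X + Z > 4] = (73/30) / (67/90) = 219/67.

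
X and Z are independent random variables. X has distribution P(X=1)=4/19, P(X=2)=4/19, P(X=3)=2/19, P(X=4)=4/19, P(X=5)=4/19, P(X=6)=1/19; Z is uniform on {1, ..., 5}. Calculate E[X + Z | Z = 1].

P(Z = 1) = 1/5.
Summing (X+Z)·P(x,y) over outcomes with Z = 1 gives 79/95.
E[X + Z | Z = 1] = (79/95) / (1/5) = 79/19.

79/19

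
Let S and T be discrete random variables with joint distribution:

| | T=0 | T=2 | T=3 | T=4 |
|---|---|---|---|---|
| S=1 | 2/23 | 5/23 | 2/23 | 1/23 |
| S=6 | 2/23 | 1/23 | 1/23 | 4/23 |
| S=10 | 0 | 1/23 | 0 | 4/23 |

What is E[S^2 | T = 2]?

P(T = 2) = 7/23.
Σ S^2·P over the event = 1·(5/23) + 36·(1/23) + 100·(1/23) = 141/23.
E[S^2 | T = 2] = (141/23) / (7/23) = 141/7.

141/7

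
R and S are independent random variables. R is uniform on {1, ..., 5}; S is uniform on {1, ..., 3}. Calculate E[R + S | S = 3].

6

Outcomes with S = 3: (1,3), (2,3), (3,3), (4,3), (5,3), each with probability 1/15.
E[R + S | S = 3] = (4 + 5 + 6 + 7 + 8) / 5 = 6.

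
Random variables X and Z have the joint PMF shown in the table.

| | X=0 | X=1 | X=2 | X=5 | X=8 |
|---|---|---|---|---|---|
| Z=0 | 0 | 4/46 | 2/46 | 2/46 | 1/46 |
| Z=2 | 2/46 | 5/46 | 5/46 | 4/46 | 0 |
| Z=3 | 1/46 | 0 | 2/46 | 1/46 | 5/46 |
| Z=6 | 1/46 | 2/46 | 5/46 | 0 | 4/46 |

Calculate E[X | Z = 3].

49/9

P(Z = 3) = 9/46.
Σ X·P over the event = 0·(1/46) + 2·(2/46) + 5·(1/46) + 8·(5/46) = 49/46.
E[X | Z = 3] = (49/46) / (9/46) = 49/9.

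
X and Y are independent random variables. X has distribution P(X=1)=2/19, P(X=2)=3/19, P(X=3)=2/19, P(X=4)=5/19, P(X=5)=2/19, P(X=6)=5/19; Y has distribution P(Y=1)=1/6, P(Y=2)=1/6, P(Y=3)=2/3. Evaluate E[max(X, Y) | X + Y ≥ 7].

31/6

P(X + Y ≥ 7) = 10/19.
Summing max(X,Y)·P(x,y) over outcomes with X + Y ≥ 7 gives 155/57.
E[max(X, Y) | X + Y ≥ 7] = (155/57) / (10/19) = 31/6.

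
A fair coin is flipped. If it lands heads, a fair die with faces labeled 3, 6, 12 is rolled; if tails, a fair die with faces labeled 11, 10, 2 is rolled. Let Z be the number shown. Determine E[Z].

22/3

E[Z | heads] = (3+6+12)/3 = 7.
E[Z | tails] = (11+10+2)/3 = 23/3.
By the law of total expectation,
E[Z] = (1/2)·(7) + (1/2)·(23/3) = 22/3.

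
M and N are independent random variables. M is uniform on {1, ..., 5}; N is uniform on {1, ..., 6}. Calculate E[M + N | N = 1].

P(N = 1) = 1/6.
Summing (M+N)·P(x,y) over outcomes with N = 1 gives 2/3.
E[M + N | N = 1] = (2/3) / (1/6) = 4.

4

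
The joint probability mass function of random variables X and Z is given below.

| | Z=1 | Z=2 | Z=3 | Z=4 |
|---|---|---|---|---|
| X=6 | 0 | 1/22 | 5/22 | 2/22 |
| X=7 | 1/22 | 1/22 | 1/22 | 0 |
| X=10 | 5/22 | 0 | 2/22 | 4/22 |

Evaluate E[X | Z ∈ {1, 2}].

P(Z ∈ {1, 2}) = 4/11.
Σ X·P over the event = 6·(1/22) + 7·(1/22) + 7·(1/22) + 10·(5/22) = 35/11.
E[X | Z ∈ {1, 2}] = (35/11) / (4/11) = 35/4.

35/4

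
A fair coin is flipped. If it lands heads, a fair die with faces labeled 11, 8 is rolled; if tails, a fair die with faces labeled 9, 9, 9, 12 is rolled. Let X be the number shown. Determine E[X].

E[X | heads] = (11+8)/2 = 19/2.
E[X | tails] = (9+9+9+12)/4 = 39/4.
E[X] = (1/2)·(19/2) + (1/2)·(39/4) = 77/8.

77/8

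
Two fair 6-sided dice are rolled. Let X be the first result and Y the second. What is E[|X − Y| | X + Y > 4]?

32/15

P(X + Y > 4) = 5/6.
Summing |X−Y|·P(x,y) over outcomes with X + Y > 4 gives 16/9.
E[|X − Y| | X + Y > 4] = (16/9) / (5/6) = 32/15.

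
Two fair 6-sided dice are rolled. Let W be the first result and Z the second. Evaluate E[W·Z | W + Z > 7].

P(W + Z > 7) = 5/12.
Summing WZ·P(x,y) over outcomes with W + Z > 7 gives 35/4.
E[W·Z | W + Z > 7] = (35/4) / (5/12) = 21.

21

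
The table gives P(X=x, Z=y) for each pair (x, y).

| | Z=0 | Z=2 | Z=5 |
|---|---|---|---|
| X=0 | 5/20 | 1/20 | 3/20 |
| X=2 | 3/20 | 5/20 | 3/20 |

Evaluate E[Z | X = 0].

P(X = 0) = 9/20.
Σ Z·P over the event = 0·(5/20) + 2·(1/20) + 5·(3/20) = 17/20.
E[Z | X = 0] = (17/20) / (9/20) = 17/9.

17/9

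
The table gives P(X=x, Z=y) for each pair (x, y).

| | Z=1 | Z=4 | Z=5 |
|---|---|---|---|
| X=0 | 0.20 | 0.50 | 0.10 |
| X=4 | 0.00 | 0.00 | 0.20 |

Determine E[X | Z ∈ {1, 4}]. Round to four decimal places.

P(Z ∈ {1, 4}) = 0.70.
Summing X·P(X=x,Z=y) over the conditioning event gives 0.00.
E[X | Z ∈ {1, 4}] = (0.00) / (0.70) = 0.0000.

0.0000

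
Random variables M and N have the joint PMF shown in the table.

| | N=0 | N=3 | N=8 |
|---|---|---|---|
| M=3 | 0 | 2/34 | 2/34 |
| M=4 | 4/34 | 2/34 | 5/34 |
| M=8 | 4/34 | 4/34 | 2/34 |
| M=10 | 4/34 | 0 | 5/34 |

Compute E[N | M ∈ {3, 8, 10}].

90/23

P(M ∈ {3, 8, 10}) = 23/34.
Σ N·P over the event = 3·(2/34) + 8·(2/34) + 0·(4/34) + 3·(4/34) + 8·(2/34) + 0·(4/34) + 8·(5/34) = 45/17.
E[N | M ∈ {3, 8, 10}] = (45/17) / (23/34) = 90/23.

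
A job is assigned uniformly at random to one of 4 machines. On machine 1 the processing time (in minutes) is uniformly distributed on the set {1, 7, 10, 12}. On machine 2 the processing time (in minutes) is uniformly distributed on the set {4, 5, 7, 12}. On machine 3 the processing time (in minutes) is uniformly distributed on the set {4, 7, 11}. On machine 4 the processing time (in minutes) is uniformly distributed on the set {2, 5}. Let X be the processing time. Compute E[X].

19/3

E[X | machine 1] = (1+7+10+12)/4 = 15/2.
E[X | machine 2] = (4+5+7+12)/4 = 7.
E[X | machine 3] = (4+7+11)/3 = 22/3.
E[X | machine 4] = (2+5)/2 = 7/2.
E[X] = (1/4)·(15/2) + (1/4)·(7) + (1/4)·(22/3) + (1/4)·(7/2) = 19/3.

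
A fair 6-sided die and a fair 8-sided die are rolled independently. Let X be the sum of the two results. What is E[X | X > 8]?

P(X > 8) = 7/16.
Σ over the event: 9·1/8 + 10·5/48 + 11·1/12 + 12·1/16 + 13·1/24 + 14·1/48 = 14/3.
E[X | X > 8] = (14/3) / (7/16) = 32/3.

32/3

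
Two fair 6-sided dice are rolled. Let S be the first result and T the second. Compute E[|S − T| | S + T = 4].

4/3

Outcomes with S + T = 4: (1,3), (2,2), (3,1), each with probability 1/36.
E[|S − T| | S + T = 4] = (2 + 0 + 2) / 3 = 4/3.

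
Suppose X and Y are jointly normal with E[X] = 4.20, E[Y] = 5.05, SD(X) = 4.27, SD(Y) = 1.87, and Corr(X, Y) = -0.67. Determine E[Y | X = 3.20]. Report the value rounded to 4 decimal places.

For a bivariate normal, E[Y | X=x] = μ_Y + ρ·(σ_Y/σ_X)·(x − μ_X).
E[Y | X=3.20] = 5.05 + (-0.67)·(1.87/4.27)·(3.20 − (4.20)) = 5.05 + (-0.29342)·(-1) = 5.3434.

5.3434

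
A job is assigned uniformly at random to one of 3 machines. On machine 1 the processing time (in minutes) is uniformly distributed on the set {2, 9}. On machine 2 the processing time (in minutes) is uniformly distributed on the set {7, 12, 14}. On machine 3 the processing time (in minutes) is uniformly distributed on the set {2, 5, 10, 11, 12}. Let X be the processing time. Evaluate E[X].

E[X | machine 1] = (2+9)/2 = 11/2.
E[X | machine 2] = (7+12+14)/3 = 11.
E[X | machine 3] = (2+5+10+11+12)/5 = 8.
E[X] = (1/3)·(11/2) + (1/3)·(11) + (1/3)·(8) = 49/6.

49/6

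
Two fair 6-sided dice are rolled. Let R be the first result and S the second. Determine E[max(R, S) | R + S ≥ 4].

P(R + S ≥ 4) = 11/12.
Summing max(R,S)·P(x,y) over outcomes with R + S ≥ 4 gives 13/3.
E[max(R, S) | R + S ≥ 4] = (13/3) / (11/12) = 52/11.

52/11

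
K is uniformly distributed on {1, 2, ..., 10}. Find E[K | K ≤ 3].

2

Given K ≤ 3, K is equally likely to be any of {1, 2, 3}.
E[K | K ≤ 3] = (1 + 2 + 3) / 3 = 2.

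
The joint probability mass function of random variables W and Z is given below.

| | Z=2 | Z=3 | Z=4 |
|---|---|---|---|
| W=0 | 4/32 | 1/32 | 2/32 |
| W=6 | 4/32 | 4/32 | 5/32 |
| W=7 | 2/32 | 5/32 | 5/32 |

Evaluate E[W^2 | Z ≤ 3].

631/20

P(Z ≤ 3) = 5/8.
Σ W^2·P over the event = 0·(4/32) + 0·(1/32) + 36·(4/32) + 36·(4/32) + 49·(2/32) + 49·(5/32) = 631/32.
E[W^2 | Z ≤ 3] = (631/32) / (5/8) = 631/20.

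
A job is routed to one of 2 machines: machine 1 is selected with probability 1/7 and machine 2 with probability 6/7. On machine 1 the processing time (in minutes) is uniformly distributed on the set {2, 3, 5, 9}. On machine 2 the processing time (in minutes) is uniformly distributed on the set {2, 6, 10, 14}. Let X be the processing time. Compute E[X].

E[X | machine 1] = (2+3+5+9)/4 = 19/4.
E[X | machine 2] = (2+6+10+14)/4 = 8.
By the law of total expectation,
E[X] = (1/7)·(19/4) + (6/7)·(8) = 211/28.

211/28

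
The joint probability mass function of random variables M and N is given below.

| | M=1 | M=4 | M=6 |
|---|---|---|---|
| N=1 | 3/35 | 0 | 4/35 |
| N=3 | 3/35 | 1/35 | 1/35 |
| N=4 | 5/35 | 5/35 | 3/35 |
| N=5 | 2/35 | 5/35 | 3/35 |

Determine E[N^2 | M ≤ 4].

P(M ≤ 4) = 24/35.
Σ N^2·P over the event = 1·(3/35) + 9·(3/35) + 16·(5/35) + 25·(2/35) + 9·(1/35) + 16·(5/35) + 25·(5/35) = 374/35.
E[N^2 | M ≤ 4] = (374/35) / (24/35) = 187/12.

187/12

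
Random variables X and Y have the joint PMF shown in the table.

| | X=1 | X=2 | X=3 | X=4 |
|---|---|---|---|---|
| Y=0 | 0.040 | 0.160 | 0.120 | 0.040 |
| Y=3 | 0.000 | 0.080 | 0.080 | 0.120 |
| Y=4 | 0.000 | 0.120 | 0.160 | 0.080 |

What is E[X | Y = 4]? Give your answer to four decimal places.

2.8889

P(Y = 4) = 0.360.
Σ X·P over the event = 2·(0.120) + 3·(0.160) + 4·(0.080) = 1.040.
E[X | Y = 4] = (1.040) / (0.360) = 2.8889.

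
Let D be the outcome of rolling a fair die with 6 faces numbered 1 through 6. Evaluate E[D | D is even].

4

Given D is even, D is equally likely to be any of {2, 4, 6}.
E[D | D is even] = (2 + 4 + 6) / 3 = 4.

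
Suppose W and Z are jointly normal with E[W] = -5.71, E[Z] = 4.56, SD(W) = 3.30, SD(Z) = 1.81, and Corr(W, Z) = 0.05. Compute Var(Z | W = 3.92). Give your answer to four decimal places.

3.2679

The conditional variance in a bivariate normal is σ_Z²(1 − ρ²), independent of x.
Var(Z | W=3.92) = (1.81)²·(1 − (0.05)²) = 3.2761·0.9975 = 3.2679.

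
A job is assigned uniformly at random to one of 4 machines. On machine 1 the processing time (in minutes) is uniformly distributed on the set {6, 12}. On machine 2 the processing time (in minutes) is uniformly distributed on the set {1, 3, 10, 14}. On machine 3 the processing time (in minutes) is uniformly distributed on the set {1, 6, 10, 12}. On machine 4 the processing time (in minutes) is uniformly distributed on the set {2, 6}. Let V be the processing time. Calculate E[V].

109/16

E[V | machine 1] = (6+12)/2 = 9.
E[V | machine 2] = (1+3+10+14)/4 = 7.
E[V | machine 3] = (1+6+10+12)/4 = 29/4.
E[V | machine 4] = (2+6)/2 = 4.
E[V] = (1/4)·(9) + (1/4)·(7) + (1/4)·(29/4) + (1/4)·(4) = 109/16.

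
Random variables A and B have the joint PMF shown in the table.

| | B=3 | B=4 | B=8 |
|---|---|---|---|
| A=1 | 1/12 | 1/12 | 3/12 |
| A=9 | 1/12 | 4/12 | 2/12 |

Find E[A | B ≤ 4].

P(B ≤ 4) = 7/12.
Σ A·P over the event = 1·(1/12) + 1·(1/12) + 9·(1/12) + 9·(4/12) = 47/12.
E[A | B ≤ 4] = (47/12) / (7/12) = 47/7.

47/7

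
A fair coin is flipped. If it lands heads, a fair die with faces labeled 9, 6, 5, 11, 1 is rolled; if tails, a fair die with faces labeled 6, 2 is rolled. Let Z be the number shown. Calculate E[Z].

E[Z | heads] = (9+6+5+11+1)/5 = 32/5.
E[Z | tails] = (6+2)/2 = 4.
By the law of total expectation,
E[Z] = (1/2)·(32/5) + (1/2)·(4) = 26/5.

26/5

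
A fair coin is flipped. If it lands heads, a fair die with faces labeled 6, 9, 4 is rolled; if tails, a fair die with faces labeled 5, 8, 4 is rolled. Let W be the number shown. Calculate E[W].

6

E[W | heads] = (6+9+4)/3 = 19/3.
E[W | tails] = (5+8+4)/3 = 17/3.
By the law of total expectation,
E[W] = (1/2)·(19/3) + (1/2)·(17/3) = 6.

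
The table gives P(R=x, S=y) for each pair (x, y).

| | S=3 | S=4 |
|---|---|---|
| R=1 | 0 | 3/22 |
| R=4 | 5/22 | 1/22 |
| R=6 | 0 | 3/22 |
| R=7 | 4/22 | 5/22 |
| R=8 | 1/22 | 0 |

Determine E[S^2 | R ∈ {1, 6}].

P(R ∈ {1, 6}) = 3/11.
Σ S^2·P over the event = 16·(3/22) + 16·(3/22) = 48/11.
E[S^2 | R ∈ {1, 6}] = (48/11) / (3/11) = 16.

16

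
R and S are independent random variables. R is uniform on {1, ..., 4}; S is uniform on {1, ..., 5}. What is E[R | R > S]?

P(R > S) = 3/10.
Summing R·P(x,y) over outcomes with R > S gives 1.
E[R | R > S] = (1) / (3/10) = 10/3.

10/3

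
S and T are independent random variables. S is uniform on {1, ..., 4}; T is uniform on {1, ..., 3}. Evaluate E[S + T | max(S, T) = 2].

Outcomes with max(S, T) = 2: (1,2), (2,1), (2,2), each with probability 1/12.
E[S + T | max(S, T) = 2] = (3 + 3 + 4) / 3 = 10/3.

10/3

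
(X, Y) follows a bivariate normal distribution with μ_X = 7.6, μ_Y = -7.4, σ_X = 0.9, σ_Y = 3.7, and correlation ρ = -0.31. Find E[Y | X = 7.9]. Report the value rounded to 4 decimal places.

-7.7823

E[Y | X=x] = μ_Y + ρ(σ_Y/σ_X)(x − μ_X) for jointly normal variables.
E[Y | X=7.9] = -7.4 + (-0.31)·(3.7/0.9)·(7.9 − (7.6)) = -7.4 + (-1.2744)·(0.3) = -7.7823.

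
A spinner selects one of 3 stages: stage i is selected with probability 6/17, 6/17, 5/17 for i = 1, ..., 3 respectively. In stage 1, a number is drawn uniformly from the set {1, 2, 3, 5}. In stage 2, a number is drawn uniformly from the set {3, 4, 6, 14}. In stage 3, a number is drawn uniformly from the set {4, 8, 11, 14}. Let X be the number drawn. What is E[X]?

E[X | stage 1] = (1+2+3+5)/4 = 11/4.
E[X | stage 2] = (3+4+6+14)/4 = 27/4.
E[X | stage 3] = (4+8+11+14)/4 = 37/4.
By the law of total expectation,
E[X] = (6/17)·(11/4) + (6/17)·(27/4) + (5/17)·(37/4) = 413/68.

413/68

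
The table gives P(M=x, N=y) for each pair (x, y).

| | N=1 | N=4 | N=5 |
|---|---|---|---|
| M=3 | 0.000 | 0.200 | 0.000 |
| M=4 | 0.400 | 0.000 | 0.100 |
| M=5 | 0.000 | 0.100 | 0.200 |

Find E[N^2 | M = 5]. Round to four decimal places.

22.0000

P(M = 5) = 0.300.
Σ N^2·P over the event = 16·(0.100) + 25·(0.200) = 6.600.
E[N^2 | M = 5] = (6.600) / (0.300) = 22.0000.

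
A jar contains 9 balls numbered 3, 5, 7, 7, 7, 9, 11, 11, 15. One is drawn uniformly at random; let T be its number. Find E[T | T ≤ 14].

P(T ≤ 14) = 8/9.
Σ over the event: 3·1/9 + 5·1/9 + 7·1/3 + 9·1/9 + 11·2/9 = 20/3.
E[T | T ≤ 14] = (20/3) / (8/9) = 15/2.

15/2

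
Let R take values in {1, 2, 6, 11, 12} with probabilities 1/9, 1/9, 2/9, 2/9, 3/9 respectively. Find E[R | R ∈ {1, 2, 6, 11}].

P(R ∈ {1, 2, 6, 11}) = 2/3.
Σ over the event: 1·1/9 + 2·1/9 + 6·2/9 + 11·2/9 = 37/9.
E[R | R ∈ {1, 2, 6, 11}] = (37/9) / (2/3) = 37/6.

37/6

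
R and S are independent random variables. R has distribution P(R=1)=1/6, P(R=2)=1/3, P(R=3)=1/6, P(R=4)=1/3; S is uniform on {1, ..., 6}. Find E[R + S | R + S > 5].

15/2

P(R + S > 5) = 11/18.
Summing (R+S)·P(x,y) over outcomes with R + S > 5 gives 55/12.
E[R + S | R + S > 5] = (55/12) / (11/18) = 15/2.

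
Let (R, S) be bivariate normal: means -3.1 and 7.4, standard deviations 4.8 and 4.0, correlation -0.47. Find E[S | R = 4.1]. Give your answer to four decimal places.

For a bivariate normal, E[S | R=x] = μ_S + ρ·(σ_S/σ_R)·(x − μ_R).
E[S | R=4.1] = 7.4 + (-0.47)·(4.0/4.8)·(4.1 − (-3.1)) = 7.4 + (-0.39167)·(7.2) = 4.5800.

4.5800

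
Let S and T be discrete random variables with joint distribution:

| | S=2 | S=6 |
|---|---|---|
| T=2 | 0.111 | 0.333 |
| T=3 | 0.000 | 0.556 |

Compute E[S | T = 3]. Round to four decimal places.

P(T = 3) = 0.556.
Σ S·P over the event = 6·(0.556) = 3.336.
E[S | T = 3] = (3.336) / (0.556) = 6.0000.

6.0000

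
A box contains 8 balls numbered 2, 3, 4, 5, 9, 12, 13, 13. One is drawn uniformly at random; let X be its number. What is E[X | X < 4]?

P(X < 4) = 1/4.
Σ over the event: 2·1/8 + 3·1/8 = 5/8.
E[X | X < 4] = (5/8) / (1/4) = 5/2.

5/2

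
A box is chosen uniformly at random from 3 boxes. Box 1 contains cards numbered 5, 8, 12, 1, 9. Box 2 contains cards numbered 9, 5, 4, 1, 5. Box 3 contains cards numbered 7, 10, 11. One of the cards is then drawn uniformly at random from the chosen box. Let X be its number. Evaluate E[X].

317/45

E[X | box 1] = (5+8+12+1+9)/5 = 7.
E[X | box 2] = (9+5+4+1+5)/5 = 24/5.
E[X | box 3] = (7+10+11)/3 = 28/3.
E[X] = (1/3)·(7) + (1/3)·(24/5) + (1/3)·(28/3) = 317/45.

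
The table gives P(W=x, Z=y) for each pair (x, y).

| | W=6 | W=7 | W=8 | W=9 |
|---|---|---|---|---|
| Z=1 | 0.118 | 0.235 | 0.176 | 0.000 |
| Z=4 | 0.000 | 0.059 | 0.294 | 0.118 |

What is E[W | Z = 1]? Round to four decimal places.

7.1096

P(Z = 1) = 0.529.
Σ W·P over the event = 6·(0.118) + 7·(0.235) + 8·(0.176) = 3.761.
E[W | Z = 1] = (3.761) / (0.529) = 7.1096.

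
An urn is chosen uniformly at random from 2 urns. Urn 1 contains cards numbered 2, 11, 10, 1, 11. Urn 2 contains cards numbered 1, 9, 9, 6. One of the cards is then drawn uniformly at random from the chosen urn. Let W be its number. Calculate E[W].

E[W | urn 1] = (2+11+10+1+11)/5 = 7.
E[W | urn 2] = (1+9+9+6)/4 = 25/4.
E[W] = (1/2)·(7) + (1/2)·(25/4) = 53/8.

53/8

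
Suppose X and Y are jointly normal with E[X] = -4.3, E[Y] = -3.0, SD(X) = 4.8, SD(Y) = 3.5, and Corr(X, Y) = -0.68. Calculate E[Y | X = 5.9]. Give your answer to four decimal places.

E[Y | X=x] = μ_Y + ρ(σ_Y/σ_X)(x − μ_X) for jointly normal variables.
E[Y | X=5.9] = -3.0 + (-0.68)·(3.5/4.8)·(5.9 − (-4.3)) = -3.0 + (-0.49583)·(10.2) = -8.0575.

-8.0575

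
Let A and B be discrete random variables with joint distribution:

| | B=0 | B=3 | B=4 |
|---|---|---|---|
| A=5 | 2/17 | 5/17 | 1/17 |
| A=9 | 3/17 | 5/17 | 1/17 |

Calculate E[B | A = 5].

P(A = 5) = 8/17.
Σ B·P over the event = 0·(2/17) + 3·(5/17) + 4·(1/17) = 19/17.
E[B | A = 5] = (19/17) / (8/17) = 19/8.

19/8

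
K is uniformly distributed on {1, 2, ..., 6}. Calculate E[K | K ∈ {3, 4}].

P(K ∈ {3, 4}) = 1/3.
Σ over the event: 3·1/6 + 4·1/6 = 7/6.
E[K | K ∈ {3, 4}] = (7/6) / (1/3) = 7/2.

7/2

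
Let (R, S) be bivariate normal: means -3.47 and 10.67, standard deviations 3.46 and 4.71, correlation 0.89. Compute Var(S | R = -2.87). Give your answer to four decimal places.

The conditional variance in a bivariate normal is σ_S²(1 − ρ²), independent of x.
Var(S | R=-2.87) = (4.71)²·(1 − (0.89)²) = 22.1841·0.2079 = 4.6121.

4.6121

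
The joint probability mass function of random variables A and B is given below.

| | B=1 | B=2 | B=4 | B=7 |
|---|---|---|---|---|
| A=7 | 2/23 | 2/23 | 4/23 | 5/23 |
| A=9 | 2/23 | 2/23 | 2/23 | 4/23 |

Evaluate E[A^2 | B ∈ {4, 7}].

309/5

P(B ∈ {4, 7}) = 15/23.
Σ A^2·P over the event = 49·(4/23) + 49·(5/23) + 81·(2/23) + 81·(4/23) = 927/23.
E[A^2 | B ∈ {4, 7}] = (927/23) / (15/23) = 309/5.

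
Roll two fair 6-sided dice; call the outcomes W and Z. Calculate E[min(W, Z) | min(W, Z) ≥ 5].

P(min(W, Z) ≥ 5) = 1/9.
Summing min(W,Z)·P(x,y) over outcomes with min(W, Z) ≥ 5 gives 7/12.
E[min(W, Z) | min(W, Z) ≥ 5] = (7/12) / (1/9) = 21/4.

21/4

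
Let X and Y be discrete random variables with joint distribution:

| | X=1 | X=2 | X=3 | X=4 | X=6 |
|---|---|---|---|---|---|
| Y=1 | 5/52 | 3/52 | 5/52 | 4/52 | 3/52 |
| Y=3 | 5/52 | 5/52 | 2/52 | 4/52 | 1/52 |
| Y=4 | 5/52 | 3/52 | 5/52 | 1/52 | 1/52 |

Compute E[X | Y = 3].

P(Y = 3) = 17/52.
Σ X·P over the event = 1·(5/52) + 2·(5/52) + 3·(2/52) + 4·(4/52) + 6·(1/52) = 43/52.
E[X | Y = 3] = (43/52) / (17/52) = 43/17.

43/17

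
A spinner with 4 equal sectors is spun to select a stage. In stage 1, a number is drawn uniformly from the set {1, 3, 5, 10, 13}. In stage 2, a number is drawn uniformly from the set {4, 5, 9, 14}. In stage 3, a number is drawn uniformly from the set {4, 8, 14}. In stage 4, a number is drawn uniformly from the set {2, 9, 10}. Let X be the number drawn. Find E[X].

E[X | stage 1] = (1+3+5+10+13)/5 = 32/5.
E[X | stage 2] = (4+5+9+14)/4 = 8.
E[X | stage 3] = (4+8+14)/3 = 26/3.
E[X | stage 4] = (2+9+10)/3 = 7.
E[X] = (1/4)·(32/5) + (1/4)·(8) + (1/4)·(26/3) + (1/4)·(7) = 451/60.

451/60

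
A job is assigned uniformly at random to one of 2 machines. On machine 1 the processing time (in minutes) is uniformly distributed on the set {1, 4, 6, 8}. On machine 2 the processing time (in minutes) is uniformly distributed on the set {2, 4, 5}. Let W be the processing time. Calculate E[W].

101/24

E[W | machine 1] = (1+4+6+8)/4 = 19/4.
E[W | machine 2] = (2+4+5)/3 = 11/3.
E[W] = (1/2)·(19/4) + (1/2)·(11/3) = 101/24.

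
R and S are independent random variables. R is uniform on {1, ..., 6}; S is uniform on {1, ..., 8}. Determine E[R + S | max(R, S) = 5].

P(max(R, S) = 5) = 3/16.
Summing (R+S)·P(x,y) over outcomes with max(R, S) = 5 gives 35/24.
E[R + S | max(R, S) = 5] = (35/24) / (3/16) = 70/9.

70/9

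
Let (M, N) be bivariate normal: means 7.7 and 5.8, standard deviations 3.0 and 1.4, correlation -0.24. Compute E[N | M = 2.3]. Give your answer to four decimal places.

For a bivariate normal, E[N | M=x] = μ_N + ρ·(σ_N/σ_M)·(x − μ_M).
E[N | M=2.3] = 5.8 + (-0.24)·(1.4/3.0)·(2.3 − (7.7)) = 5.8 + (-0.112)·(-5.4) = 6.4048.

6.4048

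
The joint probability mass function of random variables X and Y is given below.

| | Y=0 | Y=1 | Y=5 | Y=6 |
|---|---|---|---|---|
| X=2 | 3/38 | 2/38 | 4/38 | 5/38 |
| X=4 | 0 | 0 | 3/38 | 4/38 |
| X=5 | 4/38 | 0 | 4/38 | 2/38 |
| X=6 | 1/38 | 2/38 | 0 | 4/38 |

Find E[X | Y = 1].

P(Y = 1) = 2/19.
Σ X·P over the event = 2·(2/38) + 6·(2/38) = 8/19.
E[X | Y = 1] = (8/19) / (2/19) = 4.

4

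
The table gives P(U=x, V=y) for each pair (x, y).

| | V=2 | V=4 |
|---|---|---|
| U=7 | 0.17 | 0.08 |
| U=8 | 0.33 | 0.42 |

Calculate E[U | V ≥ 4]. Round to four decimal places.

7.8400

P(V ≥ 4) = 0.50.
Σ U·P over the event = 7·(0.08) + 8·(0.42) = 3.92.
E[U | V ≥ 4] = (3.92) / (0.50) = 7.8400.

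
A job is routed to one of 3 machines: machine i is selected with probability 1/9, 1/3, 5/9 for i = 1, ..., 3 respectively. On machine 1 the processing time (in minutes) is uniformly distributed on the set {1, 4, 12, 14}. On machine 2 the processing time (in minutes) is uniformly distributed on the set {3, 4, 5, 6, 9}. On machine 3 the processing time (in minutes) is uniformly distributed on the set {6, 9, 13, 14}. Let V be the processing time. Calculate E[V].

1529/180

E[V | machine 1] = (1+4+12+14)/4 = 31/4.
E[V | machine 2] = (3+4+5+6+9)/5 = 27/5.
E[V | machine 3] = (6+9+13+14)/4 = 21/2.
By the law of total expectation,
E[V] = (1/9)·(31/4) + (1/3)·(27/5) + (5/9)·(21/2) = 1529/180.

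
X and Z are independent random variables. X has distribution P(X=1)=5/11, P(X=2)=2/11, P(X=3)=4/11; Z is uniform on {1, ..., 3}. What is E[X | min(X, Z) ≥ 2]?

8/3

P(min(X, Z) ≥ 2) = 4/11.
Summing X·P(x,y) over outcomes with min(X, Z) ≥ 2 gives 32/33.
E[X | min(X, Z) ≥ 2] = (32/33) / (4/11) = 8/3.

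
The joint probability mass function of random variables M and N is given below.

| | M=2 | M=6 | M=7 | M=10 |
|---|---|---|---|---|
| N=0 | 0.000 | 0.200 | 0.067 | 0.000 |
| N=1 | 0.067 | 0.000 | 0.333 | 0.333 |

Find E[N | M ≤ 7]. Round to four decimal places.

P(M ≤ 7) = 0.667.
Σ N·P over the event = 1·(0.067) + 0·(0.200) + 0·(0.067) + 1·(0.333) = 0.400.
E[N | M ≤ 7] = (0.400) / (0.667) = 0.5997.

0.5997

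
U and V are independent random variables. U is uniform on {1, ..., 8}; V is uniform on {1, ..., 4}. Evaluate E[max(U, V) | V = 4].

Outcomes with V = 4: (1,4), (2,4), (3,4), (4,4), (5,4), (6,4), (7,4), (8,4), each with probability 1/32.
E[max(U, V) | V = 4] = (4 + 4 + 4 + 4 + 5 + 6 + 7 + 8) / 8 = 21/4.

21/4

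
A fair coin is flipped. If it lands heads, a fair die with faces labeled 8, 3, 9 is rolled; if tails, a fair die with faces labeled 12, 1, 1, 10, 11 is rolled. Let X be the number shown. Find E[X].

E[X | heads] = (8+3+9)/3 = 20/3.
E[X | tails] = (12+1+1+10+11)/5 = 7.
E[X] = (1/2)·(20/3) + (1/2)·(7) = 41/6.

41/6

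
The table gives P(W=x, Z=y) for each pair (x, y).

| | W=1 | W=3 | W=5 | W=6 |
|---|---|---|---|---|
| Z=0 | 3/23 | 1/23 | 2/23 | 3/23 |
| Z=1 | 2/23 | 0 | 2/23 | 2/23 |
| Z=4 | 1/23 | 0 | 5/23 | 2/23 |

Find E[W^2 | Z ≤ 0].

170/9

P(Z ≤ 0) = 9/23.
Summing W^2·P(W=x,Z=y) over the conditioning event gives 170/23.
E[W^2 | Z ≤ 0] = (170/23) / (9/23) = 170/9.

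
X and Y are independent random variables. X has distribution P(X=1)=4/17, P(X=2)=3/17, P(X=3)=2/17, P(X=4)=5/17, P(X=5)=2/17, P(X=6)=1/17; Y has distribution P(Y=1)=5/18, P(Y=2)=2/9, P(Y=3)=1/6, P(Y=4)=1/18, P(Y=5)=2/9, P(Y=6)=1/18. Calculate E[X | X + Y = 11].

17/3

P(X + Y = 11) = 1/51.
Summing X·P(x,y) over outcomes with X + Y = 11 gives 1/9.
E[X | X + Y = 11] = (1/9) / (1/51) = 17/3.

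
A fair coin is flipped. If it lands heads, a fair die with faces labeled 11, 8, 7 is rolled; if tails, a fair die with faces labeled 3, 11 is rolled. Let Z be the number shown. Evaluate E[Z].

E[Z | heads] = (11+8+7)/3 = 26/3.
E[Z | tails] = (3+11)/2 = 7.
E[Z] = (1/2)·(26/3) + (1/2)·(7) = 47/6.

47/6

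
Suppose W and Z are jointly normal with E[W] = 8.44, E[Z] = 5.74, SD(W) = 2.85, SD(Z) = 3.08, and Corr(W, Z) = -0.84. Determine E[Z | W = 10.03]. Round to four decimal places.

For a bivariate normal, E[Z | W=x] = μ_Z + ρ·(σ_Z/σ_W)·(x − μ_W).
E[Z | W=10.03] = 5.74 + (-0.84)·(3.08/2.85)·(10.03 − (8.44)) = 5.74 + (-0.90779)·(1.59) = 4.2966.

4.2966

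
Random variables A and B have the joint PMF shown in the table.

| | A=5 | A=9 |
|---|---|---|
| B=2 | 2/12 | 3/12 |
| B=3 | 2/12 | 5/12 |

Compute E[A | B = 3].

55/7

P(B = 3) = 7/12.
Σ A·P over the event = 5·(2/12) + 9·(5/12) = 55/12.
E[A | B = 3] = (55/12) / (7/12) = 55/7.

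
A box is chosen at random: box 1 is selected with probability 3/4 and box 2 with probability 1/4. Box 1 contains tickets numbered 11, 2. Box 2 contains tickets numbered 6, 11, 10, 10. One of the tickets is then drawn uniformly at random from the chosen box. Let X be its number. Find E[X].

115/16

E[X | box 1] = (11+2)/2 = 13/2.
E[X | box 2] = (6+11+10+10)/4 = 37/4.
E[X] = (3/4)·(13/2) + (1/4)·(37/4) = 115/16.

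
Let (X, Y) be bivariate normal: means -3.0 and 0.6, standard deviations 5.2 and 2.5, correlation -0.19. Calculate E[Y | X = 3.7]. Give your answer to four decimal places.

For a bivariate normal, E[Y | X=x] = μ_Y + ρ·(σ_Y/σ_X)·(x − μ_X).
E[Y | X=3.7] = 0.6 + (-0.19)·(2.5/5.2)·(3.7 − (-3.0)) = 0.6 + (-0.091346)·(6.7) = -0.0120.

-0.0120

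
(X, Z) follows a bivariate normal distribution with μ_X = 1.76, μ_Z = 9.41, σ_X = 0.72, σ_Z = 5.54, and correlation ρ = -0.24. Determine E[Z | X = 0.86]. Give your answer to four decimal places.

E[Z | X=x] = μ_Z + ρ(σ_Z/σ_X)(x − μ_X) for jointly normal variables.
E[Z | X=0.86] = 9.41 + (-0.24)·(5.54/0.72)·(0.86 − (1.76)) = 9.41 + (-1.8467)·(-0.9) = 11.0720.

11.0720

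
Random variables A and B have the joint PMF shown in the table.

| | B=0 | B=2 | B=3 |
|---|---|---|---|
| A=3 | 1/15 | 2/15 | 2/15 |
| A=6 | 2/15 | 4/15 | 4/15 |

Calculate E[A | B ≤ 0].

5

P(B ≤ 0) = 1/5.
Σ A·P over the event = 3·(1/15) + 6·(2/15) = 1.
E[A | B ≤ 0] = (1) / (1/5) = 5.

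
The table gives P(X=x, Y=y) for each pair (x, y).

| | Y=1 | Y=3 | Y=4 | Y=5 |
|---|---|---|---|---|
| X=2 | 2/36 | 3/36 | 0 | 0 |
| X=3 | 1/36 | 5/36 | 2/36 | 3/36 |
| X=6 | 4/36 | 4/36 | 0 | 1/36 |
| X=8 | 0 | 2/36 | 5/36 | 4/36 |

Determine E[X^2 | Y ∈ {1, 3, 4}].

207/7

P(Y ∈ {1, 3, 4}) = 7/9.
Summing X^2·P(X=x,Y=y) over the conditioning event gives 23.
E[X^2 | Y ∈ {1, 3, 4}] = (23) / (7/9) = 207/7.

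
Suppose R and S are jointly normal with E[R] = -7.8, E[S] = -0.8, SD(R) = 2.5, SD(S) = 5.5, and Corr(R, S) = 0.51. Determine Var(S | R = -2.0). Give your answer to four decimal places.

The conditional variance in a bivariate normal is σ_S²(1 − ρ²), independent of x.
Var(S | R=-2.0) = (5.5)²·(1 − (0.51)²) = 30.25·0.7399 = 22.3820.

22.3820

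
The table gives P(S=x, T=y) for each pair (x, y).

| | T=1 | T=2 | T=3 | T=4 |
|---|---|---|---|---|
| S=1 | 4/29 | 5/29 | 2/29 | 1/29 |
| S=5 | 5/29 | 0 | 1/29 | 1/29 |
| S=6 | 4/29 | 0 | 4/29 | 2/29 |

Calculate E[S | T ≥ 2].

27/8

P(T ≥ 2) = 16/29.
Σ S·P over the event = 1·(5/29) + 1·(2/29) + 1·(1/29) + 5·(1/29) + 5·(1/29) + 6·(4/29) + 6·(2/29) = 54/29.
E[S | T ≥ 2] = (54/29) / (16/29) = 27/8.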